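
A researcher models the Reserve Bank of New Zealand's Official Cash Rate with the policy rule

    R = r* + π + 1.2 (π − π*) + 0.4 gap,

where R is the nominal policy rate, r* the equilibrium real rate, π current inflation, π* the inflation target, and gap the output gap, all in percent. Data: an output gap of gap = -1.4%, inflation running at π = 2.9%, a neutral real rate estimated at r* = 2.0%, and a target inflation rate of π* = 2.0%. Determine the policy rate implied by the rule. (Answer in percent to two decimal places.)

5.42%

R = 2.0 + 2.9 + 1.2 × (2.9 − 2.0) + 0.4 × (-1.4)
   = 2.0 + 2.9 + 1.08 − 0.56 = 5.42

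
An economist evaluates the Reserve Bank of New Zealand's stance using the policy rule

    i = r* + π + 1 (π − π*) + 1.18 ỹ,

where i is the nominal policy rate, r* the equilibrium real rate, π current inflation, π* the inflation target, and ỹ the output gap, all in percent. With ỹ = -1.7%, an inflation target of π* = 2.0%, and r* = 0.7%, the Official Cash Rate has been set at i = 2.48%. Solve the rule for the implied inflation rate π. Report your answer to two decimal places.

Collecting π: i = r* + (1 + 1) π − 1 π* + 1.18 ỹ
2 π = 2.48 − 0.7 + 1 × 2.0 − 1.18 × (-1.7) = 5.786
π = 5.786 / 2 = 2.89

2.89%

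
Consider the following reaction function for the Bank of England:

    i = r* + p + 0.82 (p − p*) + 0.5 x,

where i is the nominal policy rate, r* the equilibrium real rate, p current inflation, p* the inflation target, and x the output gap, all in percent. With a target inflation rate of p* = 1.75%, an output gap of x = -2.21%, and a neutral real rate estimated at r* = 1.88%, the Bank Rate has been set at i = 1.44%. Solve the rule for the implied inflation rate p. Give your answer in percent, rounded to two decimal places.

1.15%

Collecting p: i = r* + (1 + 0.82) p − 0.82 p* + 0.5 x
1.82 p = 1.44 − 1.88 + 0.82 × 1.75 − 0.5 × (-2.21) = 2.1
p = 2.1 / 1.82 = 1.15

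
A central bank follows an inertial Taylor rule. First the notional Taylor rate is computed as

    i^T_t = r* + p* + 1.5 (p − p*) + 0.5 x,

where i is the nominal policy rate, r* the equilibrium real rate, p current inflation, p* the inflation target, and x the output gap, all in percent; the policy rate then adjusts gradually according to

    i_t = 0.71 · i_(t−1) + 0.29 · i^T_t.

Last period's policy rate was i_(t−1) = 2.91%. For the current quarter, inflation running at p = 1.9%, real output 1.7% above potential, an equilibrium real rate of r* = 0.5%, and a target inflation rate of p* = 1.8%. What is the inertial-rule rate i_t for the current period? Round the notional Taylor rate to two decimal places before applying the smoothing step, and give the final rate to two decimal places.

3.02%

Output 1.7% above potential → x = 1.7.
i^T_t = 0.5 + 1.8 + 1.5 × (1.9 − 1.8) + 0.5 × 1.7
   = 0.5 + 1.8 + 0.15 + 0.85 = 3.30
i_t = 0.71 × 2.91 + 0.29 × 3.30 = 2.0661 + 0.957 = 3.02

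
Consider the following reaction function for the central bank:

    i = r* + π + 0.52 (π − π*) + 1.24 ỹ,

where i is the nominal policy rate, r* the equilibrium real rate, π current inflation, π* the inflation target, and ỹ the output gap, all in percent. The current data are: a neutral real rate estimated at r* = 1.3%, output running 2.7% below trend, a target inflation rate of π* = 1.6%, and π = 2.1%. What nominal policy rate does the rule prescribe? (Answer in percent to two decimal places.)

0.31%

Output 2.7% below potential → ỹ = -2.7.
i = 1.3 + 2.1 + 0.52 × (2.1 − 1.6) + 1.24 × (-2.7)
   = 1.3 + 2.1 + 0.26 − 3.348 = 0.31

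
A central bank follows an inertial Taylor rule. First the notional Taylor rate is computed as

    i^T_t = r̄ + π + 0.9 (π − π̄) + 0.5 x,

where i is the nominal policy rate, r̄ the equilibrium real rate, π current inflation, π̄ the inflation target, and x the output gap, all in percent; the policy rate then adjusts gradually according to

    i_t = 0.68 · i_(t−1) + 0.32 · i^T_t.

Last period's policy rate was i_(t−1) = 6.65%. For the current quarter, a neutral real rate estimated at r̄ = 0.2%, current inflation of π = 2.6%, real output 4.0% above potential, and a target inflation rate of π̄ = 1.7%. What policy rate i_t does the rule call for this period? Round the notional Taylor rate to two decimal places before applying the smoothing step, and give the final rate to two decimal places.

Output 4.0% above potential → x = 4.0.
i^T_t = 0.2 + 2.6 + 0.9 × (2.6 − 1.7) + 0.5 × 4.0
   = 0.2 + 2.6 + 0.81 + 2 = 5.61
i_t = 0.68 × 6.65 + 0.32 × 5.61 = 4.522 + 1.7952 = 6.32

6.32%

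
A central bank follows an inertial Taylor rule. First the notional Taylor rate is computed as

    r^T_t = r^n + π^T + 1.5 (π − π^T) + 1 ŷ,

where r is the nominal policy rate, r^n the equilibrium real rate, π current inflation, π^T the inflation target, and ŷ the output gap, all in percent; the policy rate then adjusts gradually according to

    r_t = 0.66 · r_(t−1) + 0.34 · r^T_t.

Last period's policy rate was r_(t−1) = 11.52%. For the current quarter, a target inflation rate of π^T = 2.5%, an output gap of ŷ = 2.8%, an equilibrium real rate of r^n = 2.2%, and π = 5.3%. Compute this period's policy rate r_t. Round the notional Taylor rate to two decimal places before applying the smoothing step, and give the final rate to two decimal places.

r^T_t = 2.2 + 2.5 + 1.5 × (5.3 − 2.5) + 1 × 2.8
   = 2.2 + 2.5 + 4.2 + 2.8 = 11.70
r_t = 0.66 × 11.52 + 0.34 × 11.70 = 7.6032 + 3.978 = 11.58

11.58%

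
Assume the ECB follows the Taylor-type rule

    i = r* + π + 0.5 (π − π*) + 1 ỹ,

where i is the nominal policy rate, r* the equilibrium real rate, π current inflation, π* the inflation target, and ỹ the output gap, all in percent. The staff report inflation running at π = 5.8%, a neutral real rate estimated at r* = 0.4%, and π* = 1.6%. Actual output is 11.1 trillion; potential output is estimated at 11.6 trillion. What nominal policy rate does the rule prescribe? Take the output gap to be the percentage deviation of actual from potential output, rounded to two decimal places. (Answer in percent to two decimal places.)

3.99%

Output gap = 100 × (11.1 − 11.6) / 11.6 = -4.31%.
i = 0.40 + 5.80 + 0.5 × (5.80 − 1.60) + 1 × (-4.31)
   = 0.40 + 5.8 + 2.1 − 4.31 = 3.99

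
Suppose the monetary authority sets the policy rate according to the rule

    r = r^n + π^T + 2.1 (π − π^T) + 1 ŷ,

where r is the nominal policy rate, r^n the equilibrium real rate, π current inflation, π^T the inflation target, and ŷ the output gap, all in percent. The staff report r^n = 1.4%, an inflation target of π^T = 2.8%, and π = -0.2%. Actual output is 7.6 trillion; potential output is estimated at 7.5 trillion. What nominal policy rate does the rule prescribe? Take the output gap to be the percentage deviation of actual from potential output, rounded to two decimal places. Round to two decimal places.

Output gap = 100 × (7.6 − 7.5) / 7.5 = 1.33%.
r = 1.40 + 2.80 + 2.1 × (-0.20 − 2.80) + 1 × 1.33
   = 1.40 + 2.8 − 6.3 + 1.33 = -0.77

-0.77%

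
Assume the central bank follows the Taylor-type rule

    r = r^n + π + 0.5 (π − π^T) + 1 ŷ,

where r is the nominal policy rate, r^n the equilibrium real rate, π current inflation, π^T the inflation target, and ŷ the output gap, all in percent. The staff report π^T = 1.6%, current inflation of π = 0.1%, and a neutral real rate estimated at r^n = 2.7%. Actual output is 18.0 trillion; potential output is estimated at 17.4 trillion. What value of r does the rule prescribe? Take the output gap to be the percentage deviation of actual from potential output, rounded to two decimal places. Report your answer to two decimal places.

5.50%

Output gap = 100 × (18.0 − 17.4) / 17.4 = 3.45%.
r = 2.70 + 0.10 + 0.5 × (0.10 − 1.60) + 1 × 3.45
   = 2.70 + 0.1 − 0.75 + 3.45 = 5.50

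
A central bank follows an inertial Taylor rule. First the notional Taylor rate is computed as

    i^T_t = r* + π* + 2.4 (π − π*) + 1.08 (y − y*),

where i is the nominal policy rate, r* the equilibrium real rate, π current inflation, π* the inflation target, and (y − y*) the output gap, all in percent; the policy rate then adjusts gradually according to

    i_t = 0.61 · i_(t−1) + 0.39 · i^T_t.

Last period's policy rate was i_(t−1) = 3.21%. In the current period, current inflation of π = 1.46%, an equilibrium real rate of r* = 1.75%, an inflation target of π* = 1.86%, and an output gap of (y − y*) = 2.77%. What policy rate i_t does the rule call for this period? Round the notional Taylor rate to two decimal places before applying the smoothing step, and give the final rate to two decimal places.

i^T_t = 1.75 + 1.86 + 2.4 × (1.46 − 1.86) + 1.08 × 2.77
   = 1.75 + 1.86 − 0.96 + 2.9916 = 5.64
i_t = 0.61 × 3.21 + 0.39 × 5.64 = 1.9581 + 2.1996 = 4.16

4.16%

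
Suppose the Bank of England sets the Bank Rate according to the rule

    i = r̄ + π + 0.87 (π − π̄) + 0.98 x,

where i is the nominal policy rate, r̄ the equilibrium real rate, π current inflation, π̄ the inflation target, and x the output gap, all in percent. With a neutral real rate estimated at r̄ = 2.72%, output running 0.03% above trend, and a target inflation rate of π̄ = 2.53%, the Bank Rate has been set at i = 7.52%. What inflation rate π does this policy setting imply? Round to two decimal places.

3.73%

Output 0.03% above potential → x = 0.03.
Collecting π: i = r̄ + (1 + 0.87) π − 0.87 π̄ + 0.98 x
1.87 π = 7.52 − 2.72 + 0.87 × 2.53 − 0.98 × 0.03 = 6.9717
π = 6.9717 / 1.87 = 3.73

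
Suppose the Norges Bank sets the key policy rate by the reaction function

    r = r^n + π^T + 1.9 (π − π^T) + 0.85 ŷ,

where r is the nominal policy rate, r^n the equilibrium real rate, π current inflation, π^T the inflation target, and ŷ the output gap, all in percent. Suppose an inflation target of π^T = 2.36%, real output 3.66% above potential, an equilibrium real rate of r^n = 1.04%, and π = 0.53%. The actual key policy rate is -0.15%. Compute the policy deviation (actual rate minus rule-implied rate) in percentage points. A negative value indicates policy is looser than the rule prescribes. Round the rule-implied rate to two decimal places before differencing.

-3.18 pp

Output 3.66% above potential → ŷ = 3.66.
r = 1.04 + 2.36 + 1.9 × (0.53 − 2.36) + 0.85 × 3.66
   = 1.04 + 2.36 − 3.477 + 3.111 = 3.03
Deviation = -0.15 − 3.03 = -3.18 pp.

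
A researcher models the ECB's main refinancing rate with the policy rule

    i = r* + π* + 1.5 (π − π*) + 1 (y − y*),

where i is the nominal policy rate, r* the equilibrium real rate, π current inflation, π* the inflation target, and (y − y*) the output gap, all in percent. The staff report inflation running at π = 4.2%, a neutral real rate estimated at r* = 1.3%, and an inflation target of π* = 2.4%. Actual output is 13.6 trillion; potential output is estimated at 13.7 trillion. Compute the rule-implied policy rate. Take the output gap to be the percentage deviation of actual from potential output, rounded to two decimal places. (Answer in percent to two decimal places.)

5.67%

Output gap = 100 × (13.6 − 13.7) / 13.7 = -0.73%.
i = 1.30 + 2.40 + 1.5 × (4.20 − 2.40) + 1 × (-0.73)
   = 1.30 + 2.4 + 2.7 − 0.73 = 5.67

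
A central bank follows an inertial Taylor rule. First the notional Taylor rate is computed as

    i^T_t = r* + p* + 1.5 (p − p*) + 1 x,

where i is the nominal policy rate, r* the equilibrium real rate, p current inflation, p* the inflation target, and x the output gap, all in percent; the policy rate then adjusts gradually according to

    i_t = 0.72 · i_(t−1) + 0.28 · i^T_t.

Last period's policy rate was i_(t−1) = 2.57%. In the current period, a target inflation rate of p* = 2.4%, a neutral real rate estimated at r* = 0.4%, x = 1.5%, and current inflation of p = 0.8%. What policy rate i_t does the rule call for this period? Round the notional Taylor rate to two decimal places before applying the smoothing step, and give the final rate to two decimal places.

2.38%

i^T_t = 0.4 + 2.4 + 1.5 × (0.8 − 2.4) + 1 × 1.5
   = 0.4 + 2.4 − 2.4 + 1.5 = 1.90
i_t = 0.72 × 2.57 + 0.28 × 1.90 = 1.8504 + 0.532 = 2.38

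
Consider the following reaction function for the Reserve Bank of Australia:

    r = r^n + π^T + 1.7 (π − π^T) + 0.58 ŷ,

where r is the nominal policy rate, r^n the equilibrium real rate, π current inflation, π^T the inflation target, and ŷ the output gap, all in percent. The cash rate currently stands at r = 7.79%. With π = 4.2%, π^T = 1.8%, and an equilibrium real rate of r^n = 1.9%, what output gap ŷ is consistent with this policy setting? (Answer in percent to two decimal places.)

0.58 ŷ = 7.79 − 1.9 − 1.8 − 1.7 × (4.2 − 1.8) = 0.01
ŷ = 0.01 / 0.58 = 0.02

0.02%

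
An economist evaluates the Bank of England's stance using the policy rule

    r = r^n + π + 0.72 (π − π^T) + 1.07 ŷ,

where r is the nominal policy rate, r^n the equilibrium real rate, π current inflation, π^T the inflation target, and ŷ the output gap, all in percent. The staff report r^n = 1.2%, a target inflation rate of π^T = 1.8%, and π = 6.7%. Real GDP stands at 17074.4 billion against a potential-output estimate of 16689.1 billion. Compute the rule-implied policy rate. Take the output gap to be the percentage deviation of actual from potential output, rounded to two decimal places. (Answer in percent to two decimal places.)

Output gap = 100 × (17074.4 − 16689.1) / 16689.1 = 2.31%.
r = 1.20 + 6.70 + 0.72 × (6.70 − 1.80) + 1.07 × 2.31
   = 1.20 + 6.7 + 3.528 + 2.4717 = 13.90

13.90%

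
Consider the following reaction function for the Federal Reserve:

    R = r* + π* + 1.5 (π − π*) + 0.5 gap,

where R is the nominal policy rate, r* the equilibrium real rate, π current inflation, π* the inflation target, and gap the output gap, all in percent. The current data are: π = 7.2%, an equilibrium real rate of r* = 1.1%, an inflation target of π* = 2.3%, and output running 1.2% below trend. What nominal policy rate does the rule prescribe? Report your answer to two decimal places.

Output 1.2% below potential → gap = -1.2.
R = 1.1 + 2.3 + 1.5 × (7.2 − 2.3) + 0.5 × (-1.2)
   = 1.1 + 2.3 + 7.35 − 0.6 = 10.15

10.15%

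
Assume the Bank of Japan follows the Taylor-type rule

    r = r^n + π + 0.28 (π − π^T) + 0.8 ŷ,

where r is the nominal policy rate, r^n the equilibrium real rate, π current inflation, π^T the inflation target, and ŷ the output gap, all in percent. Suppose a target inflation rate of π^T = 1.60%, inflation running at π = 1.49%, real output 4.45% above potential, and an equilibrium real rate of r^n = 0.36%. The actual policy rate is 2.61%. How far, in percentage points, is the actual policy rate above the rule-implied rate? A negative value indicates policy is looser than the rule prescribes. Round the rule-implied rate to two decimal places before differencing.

Output 4.45% above potential → ŷ = 4.45.
r = 0.36 + 1.49 + 0.28 × (1.49 − 1.60) + 0.8 × 4.45
   = 0.36 + 1.49 − 0.0308 + 3.56 = 5.38
Deviation = 2.61 − 5.38 = -2.77 pp.

-2.77 pp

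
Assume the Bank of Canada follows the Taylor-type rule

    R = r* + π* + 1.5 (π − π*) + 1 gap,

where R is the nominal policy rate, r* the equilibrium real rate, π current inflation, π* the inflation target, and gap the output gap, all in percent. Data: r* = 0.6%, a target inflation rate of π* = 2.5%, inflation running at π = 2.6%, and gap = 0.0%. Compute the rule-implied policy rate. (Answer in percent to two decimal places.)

3.25%

R = 0.6 + 2.5 + 1.5 × (2.6 − 2.5) + 1 × 0.0
   = 0.6 + 2.5 + 0.15 + 0 = 3.25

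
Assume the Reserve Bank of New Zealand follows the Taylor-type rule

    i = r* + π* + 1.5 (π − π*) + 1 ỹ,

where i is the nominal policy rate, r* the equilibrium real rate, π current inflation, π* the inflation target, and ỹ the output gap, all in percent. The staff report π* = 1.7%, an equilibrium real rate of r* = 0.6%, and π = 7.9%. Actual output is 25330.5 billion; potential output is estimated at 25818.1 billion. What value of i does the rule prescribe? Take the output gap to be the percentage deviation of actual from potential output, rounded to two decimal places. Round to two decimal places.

9.71%

Output gap = 100 × (25330.5 − 25818.1) / 25818.1 = -1.89%.
i = 0.60 + 1.70 + 1.5 × (7.90 − 1.70) + 1 × (-1.89)
   = 0.60 + 1.7 + 9.3 − 1.89 = 9.71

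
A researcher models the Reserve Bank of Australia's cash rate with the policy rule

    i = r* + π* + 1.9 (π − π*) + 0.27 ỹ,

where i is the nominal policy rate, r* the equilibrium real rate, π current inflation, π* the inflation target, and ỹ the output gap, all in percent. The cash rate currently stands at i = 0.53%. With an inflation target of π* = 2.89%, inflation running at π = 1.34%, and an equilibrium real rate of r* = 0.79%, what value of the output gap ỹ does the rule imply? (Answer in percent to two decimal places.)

0.27 ỹ = 0.53 − 0.79 − 2.89 − 1.9 × (1.34 − 2.89) = -0.205
ỹ = -0.205 / 0.27 = -0.76

-0.76%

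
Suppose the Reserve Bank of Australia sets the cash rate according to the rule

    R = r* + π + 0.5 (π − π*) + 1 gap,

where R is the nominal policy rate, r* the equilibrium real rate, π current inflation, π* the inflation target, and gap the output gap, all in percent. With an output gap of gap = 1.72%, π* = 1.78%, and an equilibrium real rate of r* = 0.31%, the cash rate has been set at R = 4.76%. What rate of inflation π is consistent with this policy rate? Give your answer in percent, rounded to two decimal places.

2.41%

Collecting π: R = r* + (1 + 0.5) π − 0.5 π* + 1 gap
1.5 π = 4.76 − 0.31 + 0.5 × 1.78 − 1 × 1.72 = 3.62
π = 3.62 / 1.5 = 2.41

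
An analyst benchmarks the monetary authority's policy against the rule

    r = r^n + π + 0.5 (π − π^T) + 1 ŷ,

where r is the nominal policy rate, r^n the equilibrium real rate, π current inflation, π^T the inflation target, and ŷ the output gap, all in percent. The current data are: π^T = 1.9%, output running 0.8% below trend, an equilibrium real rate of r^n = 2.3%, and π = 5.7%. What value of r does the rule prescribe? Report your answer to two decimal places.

9.10%

Output 0.8% below potential → ŷ = -0.8.
r = 2.3 + 5.7 + 0.5 × (5.7 − 1.9) + 1 × (-0.8)
   = 2.3 + 5.7 + 1.9 − 0.8 = 9.10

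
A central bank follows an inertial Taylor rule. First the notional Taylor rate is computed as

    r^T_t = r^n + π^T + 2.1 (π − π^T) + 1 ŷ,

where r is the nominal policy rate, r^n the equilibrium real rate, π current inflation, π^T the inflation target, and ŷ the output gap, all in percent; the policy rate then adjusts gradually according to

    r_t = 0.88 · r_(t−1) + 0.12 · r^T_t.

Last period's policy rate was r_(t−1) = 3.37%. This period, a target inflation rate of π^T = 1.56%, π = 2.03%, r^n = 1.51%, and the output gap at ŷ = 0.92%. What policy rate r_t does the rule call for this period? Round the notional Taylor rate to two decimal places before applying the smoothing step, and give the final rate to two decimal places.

3.56%

r^T_t = 1.51 + 1.56 + 2.1 × (2.03 − 1.56) + 1 × 0.92
   = 1.51 + 1.56 + 0.987 + 0.92 = 4.98
r_t = 0.88 × 3.37 + 0.12 × 4.98 = 2.9656 + 0.5976 = 3.56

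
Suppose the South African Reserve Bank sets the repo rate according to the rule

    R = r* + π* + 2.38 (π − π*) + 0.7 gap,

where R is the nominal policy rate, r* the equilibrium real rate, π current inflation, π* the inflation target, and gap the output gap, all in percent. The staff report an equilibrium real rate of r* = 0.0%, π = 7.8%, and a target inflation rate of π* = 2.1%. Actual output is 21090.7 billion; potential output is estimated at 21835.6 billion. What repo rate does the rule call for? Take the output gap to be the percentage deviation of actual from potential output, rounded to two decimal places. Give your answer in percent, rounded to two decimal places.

Output gap = 100 × (21090.7 − 21835.6) / 21835.6 = -3.41%.
R = 0.00 + 2.10 + 2.38 × (7.80 − 2.10) + 0.7 × (-3.41)
   = 0.00 + 2.1 + 13.566 − 2.387 = 13.28

13.28%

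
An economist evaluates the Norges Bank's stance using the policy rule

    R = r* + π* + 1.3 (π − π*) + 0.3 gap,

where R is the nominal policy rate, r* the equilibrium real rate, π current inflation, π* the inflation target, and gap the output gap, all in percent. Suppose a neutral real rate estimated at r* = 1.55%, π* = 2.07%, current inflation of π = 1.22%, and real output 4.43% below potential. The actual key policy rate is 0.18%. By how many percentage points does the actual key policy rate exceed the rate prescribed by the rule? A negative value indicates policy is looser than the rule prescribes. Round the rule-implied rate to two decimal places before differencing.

-1.01 pp

Output 4.43% below potential → gap = -4.43.
R = 1.55 + 2.07 + 1.3 × (1.22 − 2.07) + 0.3 × (-4.43)
   = 1.55 + 2.07 − 1.105 − 1.329 = 1.19
Deviation = 0.18 − 1.19 = -1.01 pp.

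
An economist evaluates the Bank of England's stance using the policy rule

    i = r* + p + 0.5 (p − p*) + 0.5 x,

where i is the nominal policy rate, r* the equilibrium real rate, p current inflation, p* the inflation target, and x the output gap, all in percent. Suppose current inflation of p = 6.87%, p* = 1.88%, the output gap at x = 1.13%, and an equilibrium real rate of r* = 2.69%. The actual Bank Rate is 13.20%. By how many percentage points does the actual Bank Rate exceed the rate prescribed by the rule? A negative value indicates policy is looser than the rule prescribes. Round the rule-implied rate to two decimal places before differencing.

0.58 pp

i = 2.69 + 6.87 + 0.5 × (6.87 − 1.88) + 0.5 × 1.13
   = 2.69 + 6.87 + 2.495 + 0.565 = 12.62
Deviation = 13.20 − 12.62 = 0.58 pp.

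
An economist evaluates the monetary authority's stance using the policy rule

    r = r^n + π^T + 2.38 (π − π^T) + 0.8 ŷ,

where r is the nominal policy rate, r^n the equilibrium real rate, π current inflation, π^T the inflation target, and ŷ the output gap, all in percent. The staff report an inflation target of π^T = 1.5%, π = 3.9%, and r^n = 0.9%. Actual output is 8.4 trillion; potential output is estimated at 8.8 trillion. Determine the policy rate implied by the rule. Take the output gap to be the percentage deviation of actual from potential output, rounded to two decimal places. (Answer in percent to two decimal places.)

4.47%

Output gap = 100 × (8.4 − 8.8) / 8.8 = -4.55%.
r = 0.90 + 1.50 + 2.38 × (3.90 − 1.50) + 0.8 × (-4.55)
   = 0.90 + 1.5 + 5.712 − 3.64 = 4.47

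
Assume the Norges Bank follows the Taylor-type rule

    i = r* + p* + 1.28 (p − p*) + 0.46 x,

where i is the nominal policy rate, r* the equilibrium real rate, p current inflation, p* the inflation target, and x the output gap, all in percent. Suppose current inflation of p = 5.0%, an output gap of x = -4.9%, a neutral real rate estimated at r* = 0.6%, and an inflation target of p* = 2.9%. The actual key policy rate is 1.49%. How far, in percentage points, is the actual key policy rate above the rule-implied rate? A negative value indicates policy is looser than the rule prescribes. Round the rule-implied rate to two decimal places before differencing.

-2.44 pp

i = 0.6 + 2.9 + 1.28 × (5.0 − 2.9) + 0.46 × (-4.9)
   = 0.6 + 2.9 + 2.688 − 2.254 = 3.93
Deviation = 1.49 − 3.93 = -2.44 pp.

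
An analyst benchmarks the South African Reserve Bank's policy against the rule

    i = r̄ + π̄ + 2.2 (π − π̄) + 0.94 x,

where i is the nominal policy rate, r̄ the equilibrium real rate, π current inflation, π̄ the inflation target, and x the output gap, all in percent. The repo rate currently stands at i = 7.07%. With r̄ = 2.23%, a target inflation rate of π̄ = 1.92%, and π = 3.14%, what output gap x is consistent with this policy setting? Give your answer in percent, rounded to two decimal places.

0.94 x = 7.07 − 2.23 − 1.92 − 2.2 × (3.14 − 1.92) = 0.236
x = 0.236 / 0.94 = 0.25

0.25%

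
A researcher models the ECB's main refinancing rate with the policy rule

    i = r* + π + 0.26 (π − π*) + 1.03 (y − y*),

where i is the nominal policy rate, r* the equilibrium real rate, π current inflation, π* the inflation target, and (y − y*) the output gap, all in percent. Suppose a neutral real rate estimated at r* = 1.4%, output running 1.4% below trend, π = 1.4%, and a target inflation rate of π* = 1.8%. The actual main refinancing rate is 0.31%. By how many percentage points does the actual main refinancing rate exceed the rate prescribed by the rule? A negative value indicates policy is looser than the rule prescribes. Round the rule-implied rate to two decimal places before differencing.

-0.94 pp

Output 1.4% below potential → (y − y*) = -1.4.
i = 1.4 + 1.4 + 0.26 × (1.4 − 1.8) + 1.03 × (-1.4)
   = 1.4 + 1.4 − 0.104 − 1.442 = 1.25
Deviation = 0.31 − 1.25 = -0.94 pp.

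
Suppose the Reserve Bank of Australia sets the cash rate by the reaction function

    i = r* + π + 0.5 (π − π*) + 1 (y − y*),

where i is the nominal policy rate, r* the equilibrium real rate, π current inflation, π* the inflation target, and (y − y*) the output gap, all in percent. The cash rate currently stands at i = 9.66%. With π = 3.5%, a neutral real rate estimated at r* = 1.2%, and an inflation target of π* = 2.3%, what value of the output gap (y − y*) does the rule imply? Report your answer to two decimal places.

1 (y − y*) = 9.66 − 1.2 − 3.5 − 0.5 × (3.5 − 2.3) = 4.36
(y − y*) = 4.36 / 1 = 4.36

4.36%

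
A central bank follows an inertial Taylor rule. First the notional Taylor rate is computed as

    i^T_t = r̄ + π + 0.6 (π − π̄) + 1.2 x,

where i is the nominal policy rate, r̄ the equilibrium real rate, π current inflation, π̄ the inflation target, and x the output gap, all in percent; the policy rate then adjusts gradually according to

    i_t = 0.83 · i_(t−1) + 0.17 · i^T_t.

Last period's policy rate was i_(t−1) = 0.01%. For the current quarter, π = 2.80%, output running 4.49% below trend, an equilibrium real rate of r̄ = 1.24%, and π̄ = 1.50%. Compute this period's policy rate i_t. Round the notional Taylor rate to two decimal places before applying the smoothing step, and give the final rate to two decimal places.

-0.09%

Output 4.49% below potential → x = -4.49.
i^T_t = 1.24 + 2.80 + 0.6 × (2.80 − 1.50) + 1.2 × (-4.49)
   = 1.24 + 2.8 + 0.78 − 5.388 = -0.57
i_t = 0.83 × 0.01 + 0.17 × (-0.57) = 0.0083 − 0.0969 = -0.09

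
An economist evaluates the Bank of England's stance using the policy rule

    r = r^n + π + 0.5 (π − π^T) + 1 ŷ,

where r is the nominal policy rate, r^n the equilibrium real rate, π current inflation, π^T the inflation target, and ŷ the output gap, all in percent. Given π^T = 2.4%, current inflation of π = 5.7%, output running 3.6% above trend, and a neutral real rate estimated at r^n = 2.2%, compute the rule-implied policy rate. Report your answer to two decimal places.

Output 3.6% above potential → ŷ = 3.6.
r = 2.2 + 5.7 + 0.5 × (5.7 − 2.4) + 1 × 3.6
   = 2.2 + 5.7 + 1.65 + 3.6 = 13.15

13.15%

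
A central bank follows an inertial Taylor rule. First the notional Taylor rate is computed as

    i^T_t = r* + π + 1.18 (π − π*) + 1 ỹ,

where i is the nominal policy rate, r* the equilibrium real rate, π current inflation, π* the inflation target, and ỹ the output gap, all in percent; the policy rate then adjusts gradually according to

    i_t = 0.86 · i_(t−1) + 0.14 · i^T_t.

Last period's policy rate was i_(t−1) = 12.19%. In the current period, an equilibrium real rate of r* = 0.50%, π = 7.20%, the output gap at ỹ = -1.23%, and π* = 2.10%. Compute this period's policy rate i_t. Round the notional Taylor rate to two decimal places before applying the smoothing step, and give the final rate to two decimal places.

i^T_t = 0.50 + 7.20 + 1.18 × (7.20 − 2.10) + 1 × (-1.23)
   = 0.50 + 7.2 + 6.018 − 1.23 = 12.49
i_t = 0.86 × 12.19 + 0.14 × 12.49 = 10.4834 + 1.7486 = 12.23

12.23%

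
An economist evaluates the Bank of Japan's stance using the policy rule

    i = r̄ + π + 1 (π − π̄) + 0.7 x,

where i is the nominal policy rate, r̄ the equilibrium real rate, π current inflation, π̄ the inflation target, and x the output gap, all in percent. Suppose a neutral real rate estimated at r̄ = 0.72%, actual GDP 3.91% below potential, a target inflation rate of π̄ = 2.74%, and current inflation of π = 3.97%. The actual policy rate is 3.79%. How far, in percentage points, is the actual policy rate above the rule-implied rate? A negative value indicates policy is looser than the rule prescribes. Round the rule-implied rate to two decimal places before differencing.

Output 3.91% below potential → x = -3.91.
i = 0.72 + 3.97 + 1 × (3.97 − 2.74) + 0.7 × (-3.91)
   = 0.72 + 3.97 + 1.23 − 2.737 = 3.18
Deviation = 3.79 − 3.18 = 0.61 pp.

0.61 pp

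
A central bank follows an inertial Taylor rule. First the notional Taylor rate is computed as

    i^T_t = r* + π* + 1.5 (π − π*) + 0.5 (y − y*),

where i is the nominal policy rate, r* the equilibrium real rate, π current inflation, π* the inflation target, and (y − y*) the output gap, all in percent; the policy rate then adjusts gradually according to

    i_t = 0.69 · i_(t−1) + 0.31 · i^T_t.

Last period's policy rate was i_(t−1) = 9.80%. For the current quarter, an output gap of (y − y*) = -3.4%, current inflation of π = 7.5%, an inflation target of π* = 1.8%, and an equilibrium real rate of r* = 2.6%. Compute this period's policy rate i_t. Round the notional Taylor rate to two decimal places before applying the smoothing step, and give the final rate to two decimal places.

10.25%

i^T_t = 2.6 + 1.8 + 1.5 × (7.5 − 1.8) + 0.5 × (-3.4)
   = 2.6 + 1.8 + 8.55 − 1.7 = 11.25
i_t = 0.69 × 9.80 + 0.31 × 11.25 = 6.762 + 3.4875 = 10.25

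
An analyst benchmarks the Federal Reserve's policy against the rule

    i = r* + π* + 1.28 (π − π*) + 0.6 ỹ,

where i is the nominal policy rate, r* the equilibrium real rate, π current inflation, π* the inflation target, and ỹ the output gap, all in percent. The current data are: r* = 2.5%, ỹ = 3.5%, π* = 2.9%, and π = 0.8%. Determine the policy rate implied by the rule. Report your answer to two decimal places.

i = 2.5 + 2.9 + 1.28 × (0.8 − 2.9) + 0.6 × 3.5
   = 2.5 + 2.9 − 2.688 + 2.1 = 4.81

4.81%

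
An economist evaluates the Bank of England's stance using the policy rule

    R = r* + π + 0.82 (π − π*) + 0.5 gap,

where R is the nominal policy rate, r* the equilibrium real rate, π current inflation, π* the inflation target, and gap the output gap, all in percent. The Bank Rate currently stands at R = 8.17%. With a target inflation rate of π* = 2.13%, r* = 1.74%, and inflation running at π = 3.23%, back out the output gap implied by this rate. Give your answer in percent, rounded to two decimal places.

4.60%

0.5 gap = 8.17 − 1.74 − 3.23 − 0.82 × (3.23 − 2.13) = 2.298
gap = 2.298 / 0.5 = 4.60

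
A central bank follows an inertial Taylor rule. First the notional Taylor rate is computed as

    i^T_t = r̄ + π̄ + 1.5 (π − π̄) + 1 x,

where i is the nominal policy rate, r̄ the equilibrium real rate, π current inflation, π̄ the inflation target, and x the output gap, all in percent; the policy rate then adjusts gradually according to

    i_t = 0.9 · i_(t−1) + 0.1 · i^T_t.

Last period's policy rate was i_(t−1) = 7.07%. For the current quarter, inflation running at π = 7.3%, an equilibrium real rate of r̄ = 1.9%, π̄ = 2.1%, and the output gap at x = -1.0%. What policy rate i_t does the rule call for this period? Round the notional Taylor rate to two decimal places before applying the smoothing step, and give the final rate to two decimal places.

i^T_t = 1.9 + 2.1 + 1.5 × (7.3 − 2.1) + 1 × (-1.0)
   = 1.9 + 2.1 + 7.8 − 1 = 10.80
i_t = 0.9 × 7.07 + 0.1 × 10.80 = 6.363 + 1.08 = 7.44

7.44%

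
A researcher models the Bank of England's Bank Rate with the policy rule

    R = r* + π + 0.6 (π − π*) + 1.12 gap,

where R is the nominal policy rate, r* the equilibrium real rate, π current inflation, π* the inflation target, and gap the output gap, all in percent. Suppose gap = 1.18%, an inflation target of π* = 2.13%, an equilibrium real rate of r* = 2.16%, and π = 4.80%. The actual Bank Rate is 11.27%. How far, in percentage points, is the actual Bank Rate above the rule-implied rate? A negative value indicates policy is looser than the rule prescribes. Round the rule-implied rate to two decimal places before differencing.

1.39 pp

R = 2.16 + 4.80 + 0.6 × (4.80 − 2.13) + 1.12 × 1.18
   = 2.16 + 4.8 + 1.602 + 1.3216 = 9.88
Deviation = 11.27 − 9.88 = 1.39 pp.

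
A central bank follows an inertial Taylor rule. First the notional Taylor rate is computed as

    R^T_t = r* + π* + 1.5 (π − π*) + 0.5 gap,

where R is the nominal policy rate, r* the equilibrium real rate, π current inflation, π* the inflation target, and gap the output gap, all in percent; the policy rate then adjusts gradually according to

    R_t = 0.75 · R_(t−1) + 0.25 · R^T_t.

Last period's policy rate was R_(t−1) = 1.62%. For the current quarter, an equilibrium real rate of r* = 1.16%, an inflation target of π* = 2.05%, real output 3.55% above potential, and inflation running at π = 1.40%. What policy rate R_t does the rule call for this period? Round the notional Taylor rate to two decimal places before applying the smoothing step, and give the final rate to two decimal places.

Output 3.55% above potential → gap = 3.55.
R^T_t = 1.16 + 2.05 + 1.5 × (1.40 − 2.05) + 0.5 × 3.55
   = 1.16 + 2.05 − 0.975 + 1.775 = 4.01
R_t = 0.75 × 1.62 + 0.25 × 4.01 = 1.215 + 1.0025 = 2.22

2.22%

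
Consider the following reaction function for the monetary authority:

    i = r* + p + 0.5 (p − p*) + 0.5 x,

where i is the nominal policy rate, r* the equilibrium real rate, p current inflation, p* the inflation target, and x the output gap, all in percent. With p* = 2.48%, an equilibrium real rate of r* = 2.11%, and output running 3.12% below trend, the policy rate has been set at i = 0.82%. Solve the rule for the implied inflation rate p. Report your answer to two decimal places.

1.01%

Output 3.12% below potential → x = -3.12.
Collecting p: i = r* + (1 + 0.5) p − 0.5 p* + 0.5 x
1.5 p = 0.82 − 2.11 + 0.5 × 2.48 − 0.5 × (-3.12) = 1.51
p = 1.51 / 1.5 = 1.01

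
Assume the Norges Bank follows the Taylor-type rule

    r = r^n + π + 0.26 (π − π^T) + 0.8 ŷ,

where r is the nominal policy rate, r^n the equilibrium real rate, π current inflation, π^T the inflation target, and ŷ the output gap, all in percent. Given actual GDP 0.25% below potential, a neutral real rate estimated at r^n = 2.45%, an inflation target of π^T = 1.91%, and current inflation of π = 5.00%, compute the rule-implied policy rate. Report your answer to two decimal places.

8.05%

Output 0.25% below potential → ŷ = -0.25.
r = 2.45 + 5.00 + 0.26 × (5.00 − 1.91) + 0.8 × (-0.25)
   = 2.45 + 5 + 0.8034 − 0.2 = 8.05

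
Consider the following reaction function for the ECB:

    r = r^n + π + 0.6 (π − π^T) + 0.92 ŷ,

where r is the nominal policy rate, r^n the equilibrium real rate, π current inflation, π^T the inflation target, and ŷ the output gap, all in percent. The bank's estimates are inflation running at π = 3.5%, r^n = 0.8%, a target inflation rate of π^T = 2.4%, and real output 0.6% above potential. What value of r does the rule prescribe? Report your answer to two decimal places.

Output 0.6% above potential → ŷ = 0.6.
r = 0.8 + 3.5 + 0.6 × (3.5 − 2.4) + 0.92 × 0.6
   = 0.8 + 3.5 + 0.66 + 0.552 = 5.51

5.51%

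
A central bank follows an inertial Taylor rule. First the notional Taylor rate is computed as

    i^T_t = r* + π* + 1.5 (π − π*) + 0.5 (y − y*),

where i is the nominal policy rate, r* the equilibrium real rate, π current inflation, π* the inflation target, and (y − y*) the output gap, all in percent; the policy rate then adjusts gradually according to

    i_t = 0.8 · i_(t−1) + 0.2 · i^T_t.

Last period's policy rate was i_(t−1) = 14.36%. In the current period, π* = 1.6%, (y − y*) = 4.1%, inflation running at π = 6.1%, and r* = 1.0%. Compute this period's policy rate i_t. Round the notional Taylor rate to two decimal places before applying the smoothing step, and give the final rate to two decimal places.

13.77%

i^T_t = 1.0 + 1.6 + 1.5 × (6.1 − 1.6) + 0.5 × 4.1
   = 1.0 + 1.6 + 6.75 + 2.05 = 11.40
i_t = 0.8 × 14.36 + 0.2 × 11.40 = 11.488 + 2.28 = 13.77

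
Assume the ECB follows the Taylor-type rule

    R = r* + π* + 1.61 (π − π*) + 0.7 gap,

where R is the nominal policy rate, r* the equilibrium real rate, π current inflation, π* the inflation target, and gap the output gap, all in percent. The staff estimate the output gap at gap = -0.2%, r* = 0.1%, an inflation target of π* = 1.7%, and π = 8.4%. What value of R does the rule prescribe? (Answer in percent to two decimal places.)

R = 0.1 + 1.7 + 1.61 × (8.4 − 1.7) + 0.7 × (-0.2)
   = 0.1 + 1.7 + 10.787 − 0.14 = 12.45

12.45%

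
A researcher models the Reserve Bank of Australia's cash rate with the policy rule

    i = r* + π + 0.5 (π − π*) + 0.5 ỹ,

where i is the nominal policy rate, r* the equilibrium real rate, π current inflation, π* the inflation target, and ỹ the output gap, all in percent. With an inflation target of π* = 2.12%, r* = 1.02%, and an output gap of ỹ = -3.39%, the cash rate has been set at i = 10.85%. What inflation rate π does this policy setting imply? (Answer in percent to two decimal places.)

8.39%

Collecting π: i = r* + (1 + 0.5) π − 0.5 π* + 0.5 ỹ
1.5 π = 10.85 − 1.02 + 0.5 × 2.12 − 0.5 × (-3.39) = 12.585
π = 12.585 / 1.5 = 8.39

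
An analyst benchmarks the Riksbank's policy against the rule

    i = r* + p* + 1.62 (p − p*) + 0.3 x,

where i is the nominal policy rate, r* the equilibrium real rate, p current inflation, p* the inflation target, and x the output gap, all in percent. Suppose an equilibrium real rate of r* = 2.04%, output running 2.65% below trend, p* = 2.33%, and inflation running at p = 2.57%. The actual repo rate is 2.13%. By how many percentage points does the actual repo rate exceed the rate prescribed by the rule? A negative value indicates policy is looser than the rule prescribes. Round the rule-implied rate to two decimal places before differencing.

-1.83 pp

Output 2.65% below potential → x = -2.65.
i = 2.04 + 2.33 + 1.62 × (2.57 − 2.33) + 0.3 × (-2.65)
   = 2.04 + 2.33 + 0.3888 − 0.795 = 3.96
Deviation = 2.13 − 3.96 = -1.83 pp.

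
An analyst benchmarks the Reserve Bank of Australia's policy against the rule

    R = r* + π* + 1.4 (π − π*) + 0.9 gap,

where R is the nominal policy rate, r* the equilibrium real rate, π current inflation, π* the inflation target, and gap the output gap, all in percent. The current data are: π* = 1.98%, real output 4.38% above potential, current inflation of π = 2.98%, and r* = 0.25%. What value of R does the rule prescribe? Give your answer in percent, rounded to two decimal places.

Output 4.38% above potential → gap = 4.38.
R = 0.25 + 1.98 + 1.4 × (2.98 − 1.98) + 0.9 × 4.38
   = 0.25 + 1.98 + 1.4 + 3.942 = 7.57

7.57%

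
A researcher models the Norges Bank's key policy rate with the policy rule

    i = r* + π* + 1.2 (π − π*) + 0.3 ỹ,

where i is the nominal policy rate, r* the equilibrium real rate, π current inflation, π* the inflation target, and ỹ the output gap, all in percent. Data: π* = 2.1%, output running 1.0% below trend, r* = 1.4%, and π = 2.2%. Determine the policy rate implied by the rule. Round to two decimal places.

Output 1.0% below potential → ỹ = -1.0.
i = 1.4 + 2.1 + 1.2 × (2.2 − 2.1) + 0.3 × (-1.0)
   = 1.4 + 2.1 + 0.12 − 0.3 = 3.32

3.32%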